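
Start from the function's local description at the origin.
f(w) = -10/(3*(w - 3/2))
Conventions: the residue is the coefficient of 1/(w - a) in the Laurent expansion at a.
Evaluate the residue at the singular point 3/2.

The residue is -10/3.

At the order-1 pole 3/2 set g(w) = (w - (3/2))*f(w) = -10/3.
Simple pole: residue = g(a) at a = 3/2, which is -10/3.


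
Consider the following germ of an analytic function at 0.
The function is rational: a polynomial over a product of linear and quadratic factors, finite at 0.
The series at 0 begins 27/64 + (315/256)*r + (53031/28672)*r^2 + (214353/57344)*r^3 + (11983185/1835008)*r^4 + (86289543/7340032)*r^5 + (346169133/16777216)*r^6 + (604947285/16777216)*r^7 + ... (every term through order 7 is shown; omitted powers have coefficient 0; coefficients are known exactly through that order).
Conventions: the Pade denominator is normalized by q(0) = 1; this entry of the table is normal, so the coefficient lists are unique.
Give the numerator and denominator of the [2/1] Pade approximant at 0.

Taylor coefficients needed (read off): a_0 = 27/64, a_1 = 315/256, a_2 = 53031/28672, a_3 = 214353/57344.
Write the denominator as Q(r) = 1 + q1*r. Requiring Q*f - P = O(r^4) with deg P <= 2 kills the coefficients of r^3..r^3 in Q*f:
  r^3: a_3 + q1*a_2 = 0, i.e. 214353/57344 + (53031/28672)*q1 = 0.
Solving this linear system: q1 = -71451/35354.
The numerator is Q*f truncated at degree 2: P0 = a_0 = 27/64; P1 = a_1 + q1*a_0 = 1709901/4525312; P2 = a_2 + q1*a_1 = -322966653/506834944.

The Pade approximant has numerator coefficients [27/64, 1709901/4525312, -322966653/506834944]; denominator coefficients [1, -71451/35354].


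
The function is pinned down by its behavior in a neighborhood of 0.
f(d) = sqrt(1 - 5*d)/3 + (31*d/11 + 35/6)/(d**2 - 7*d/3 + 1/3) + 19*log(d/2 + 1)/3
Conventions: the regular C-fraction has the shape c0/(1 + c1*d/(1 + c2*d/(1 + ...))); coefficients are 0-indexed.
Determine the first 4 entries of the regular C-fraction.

Taylor coefficients (expand at 0): a_0 = 107/6, a_1 = 8797/66, a_2 = 56915/66, a_3 = 8956045/1584.
c0 = a_0 = 107/6. Peel one level at a time: if S = 1 + c*d/S' with S'(0) = 1, then c is the d-coefficient of S and S' = c*d/(S - 1).
S_1 = c0/f = 1 + (-8797/1177)*d + (10398254/1385329)*d^2 + ...; c1 = -8797/1177.
S_2 = c1*d/(S_1 - 1) = 1 + (10398254/10354069)*d + (-1042714465/1857293016)*d^2 + ...; c2 = 10398254/10354069.
S_3 = c2*d/(S_2 - 1) = 1 + (72192642665/129138974736)*d + ...; c3 = 72192642665/129138974736.

The regular C-fraction coefficients are [107/6, -8797/1177, 10398254/10354069, 72192642665/129138974736].


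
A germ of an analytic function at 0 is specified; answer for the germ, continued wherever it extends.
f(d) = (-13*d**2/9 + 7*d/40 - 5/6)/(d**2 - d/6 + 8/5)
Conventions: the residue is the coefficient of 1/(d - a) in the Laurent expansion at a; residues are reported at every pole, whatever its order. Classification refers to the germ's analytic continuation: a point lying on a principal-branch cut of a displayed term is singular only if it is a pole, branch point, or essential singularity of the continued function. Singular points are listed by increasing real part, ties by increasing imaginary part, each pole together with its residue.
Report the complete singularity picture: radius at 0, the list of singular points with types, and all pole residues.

Denominator factor (d**2 - d/6 + 8/5): discriminant -1147/180, complex-conjugate roots (1/12) + ((1/60)*sqrt(5735))*i and (1/12) - ((1/60)*sqrt(5735))*i; poles of order 1, moduli (2/5)*sqrt(10) and (2/5)*sqrt(10).
The radius of convergence is the smallest modulus among the singular points: (2/5)*sqrt(10).
The factor d**2 - d/6 + 8/5 splits as (d - a)(d - a') with a = (1/12) - ((1/60)*sqrt(5735))*i, a' = (1/12) + ((1/60)*sqrt(5735))*i. At the order-1 pole a set g(d) = (d - a)*f(d) = [-13*d**2/9 + 7*d/40 - 5/6] / (d - a').
Simple pole: residue = g(a) at a = (1/12) - ((1/60)*sqrt(5735))*i, which is (-71/2160) + ((19081/2477520)*sqrt(5735))*i.
The factor d**2 - d/6 + 8/5 splits as (d - a)(d - a') with a = (1/12) + ((1/60)*sqrt(5735))*i, a' = (1/12) - ((1/60)*sqrt(5735))*i. At the order-1 pole a set g(d) = (d - a)*f(d) = [-13*d**2/9 + 7*d/40 - 5/6] / (d - a').
Simple pole: residue = g(a) at a = (1/12) + ((1/60)*sqrt(5735))*i, which is (-71/2160) - ((19081/2477520)*sqrt(5735))*i.
List the singular points by increasing real part (a conjugate pair: the negative imaginary part first).

Radius of convergence at 0: (2/5)*sqrt(10).
At (1/12) - ((1/60)*sqrt(5735))*i: a pole of order 1; residue (-71/2160) + ((19081/2477520)*sqrt(5735))*i.
At (1/12) + ((1/60)*sqrt(5735))*i: a pole of order 1; residue (-71/2160) - ((19081/2477520)*sqrt(5735))*i.


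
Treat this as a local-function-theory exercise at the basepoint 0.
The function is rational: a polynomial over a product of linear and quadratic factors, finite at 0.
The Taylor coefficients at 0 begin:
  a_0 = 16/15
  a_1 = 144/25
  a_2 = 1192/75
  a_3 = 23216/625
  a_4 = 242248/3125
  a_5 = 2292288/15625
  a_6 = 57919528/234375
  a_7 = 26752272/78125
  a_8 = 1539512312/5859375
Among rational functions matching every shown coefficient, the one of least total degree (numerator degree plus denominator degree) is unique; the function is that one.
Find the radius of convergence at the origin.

No rational of total degree below 7 reproduces all 9 coefficients; solving the [2/5] Pade equations on them gives f(ε) = (19*ε**2 + 2*ε/3 - 10/3)/((ε - 1/2)**3*(ε + 5)**2), whose expansion matches every shown term.
Denominator factor (ε + 5)^2: pole of order 2 at -5, modulus 5.
Denominator factor (ε - 1/2)^3: pole of order 3 at 1/2, modulus 1/2.
The radius of convergence is the smallest modulus among the singular points: 1/2.

The radius of convergence is 1/2.


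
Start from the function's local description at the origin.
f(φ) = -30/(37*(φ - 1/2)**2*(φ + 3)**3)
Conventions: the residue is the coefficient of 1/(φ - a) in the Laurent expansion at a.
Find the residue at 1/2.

The residue is 1440/88837.

At the order-2 pole 1/2 set g(φ) = (φ - (1/2))^2*f(φ) = -30/(37*(φ + 3)**3).
Order-2 pole: residue = g'(a); g'(1/2) = 1440/88837, so the residue is 1440/88837.


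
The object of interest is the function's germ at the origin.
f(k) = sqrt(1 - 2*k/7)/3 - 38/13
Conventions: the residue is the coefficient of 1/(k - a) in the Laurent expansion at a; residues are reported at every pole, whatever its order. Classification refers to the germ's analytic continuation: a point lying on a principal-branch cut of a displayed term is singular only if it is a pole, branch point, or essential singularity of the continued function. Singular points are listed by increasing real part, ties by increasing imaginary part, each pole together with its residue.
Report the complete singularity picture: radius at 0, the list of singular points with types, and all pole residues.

Branch term (1/3)*sqrt(1 - k/(7/2)): its argument vanishes at k = 7/2, a square-root branch point, modulus 7/2.
The radius of convergence is the smallest modulus among the singular points: 7/2.

Radius of convergence at 0: 7/2.
At 7/2: an algebraic (square-root) branch point.


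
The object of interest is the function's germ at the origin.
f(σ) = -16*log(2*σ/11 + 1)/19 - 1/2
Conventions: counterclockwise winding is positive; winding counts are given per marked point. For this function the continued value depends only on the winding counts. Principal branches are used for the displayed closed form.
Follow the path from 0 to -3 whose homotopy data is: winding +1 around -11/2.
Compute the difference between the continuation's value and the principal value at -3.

Continued minus principal equals -(32/19)*pi*i.

The rational part is single-valued and drops out of the difference; each branch term changes only by its own monodromy.
(-16/19)*log(1 - σ/(-11/2)): each positive loop around -11/2 adds 2*pi*i to the log, so winding +1 contributes (-16/19)*(1)*2*pi*i = -(32/19)*pi*i.
Summing the contributions at σ = -3 gives -(32/19)*pi*i.


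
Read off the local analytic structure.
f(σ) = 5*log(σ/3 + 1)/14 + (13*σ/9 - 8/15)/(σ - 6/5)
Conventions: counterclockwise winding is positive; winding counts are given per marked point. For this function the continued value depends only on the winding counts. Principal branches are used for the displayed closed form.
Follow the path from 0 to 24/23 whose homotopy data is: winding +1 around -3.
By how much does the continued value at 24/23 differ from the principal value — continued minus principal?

Continued minus principal equals (5/7)*pi*i.

The rational part is single-valued and drops out of the difference; each branch term changes only by its own monodromy.
(5/14)*log(1 - σ/(-3)): each positive loop around -3 adds 2*pi*i to the log, so winding +1 contributes (5/14)*(1)*2*pi*i = (5/7)*pi*i.
Summing the contributions at σ = 24/23 gives (5/7)*pi*i.


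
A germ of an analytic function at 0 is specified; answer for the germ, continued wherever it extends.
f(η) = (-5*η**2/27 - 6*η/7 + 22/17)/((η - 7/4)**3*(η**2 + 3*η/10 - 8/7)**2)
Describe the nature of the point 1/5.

The point is a regular point.

Denominator factors: η - 7/4 = -31/20 at η = 1/5; η**2 + 3*η/10 - 8/7 = -73/70 at η = 1/5 — none vanishes.
So the germ continues analytically to 1/5.


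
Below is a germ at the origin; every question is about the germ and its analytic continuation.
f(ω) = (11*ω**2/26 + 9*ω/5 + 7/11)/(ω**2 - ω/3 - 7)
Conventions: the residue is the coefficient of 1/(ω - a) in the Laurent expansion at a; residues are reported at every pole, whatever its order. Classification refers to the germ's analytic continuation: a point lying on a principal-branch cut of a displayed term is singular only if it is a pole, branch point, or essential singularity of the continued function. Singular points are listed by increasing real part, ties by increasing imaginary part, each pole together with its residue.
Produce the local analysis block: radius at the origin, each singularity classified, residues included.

Radius of convergence at 0: -1/6 + (1/6)*sqrt(253).
At 1/6 - (1/6)*sqrt(253): a pole of order 1; residue 757/780 - (100937/2170740)*sqrt(253).
At 1/6 + (1/6)*sqrt(253): a pole of order 1; residue 757/780 + (100937/2170740)*sqrt(253).

Denominator factor (ω**2 - ω/3 - 7): discriminant 253/9, real irrational roots 1/6 + (1/6)*sqrt(253) and 1/6 - (1/6)*sqrt(253); poles of order 1, moduli 1/6 + (1/6)*sqrt(253) and -1/6 + (1/6)*sqrt(253).
The radius of convergence is the smallest modulus among the singular points: -1/6 + (1/6)*sqrt(253).
The factor ω**2 - ω/3 - 7 splits as (ω - a)(ω - a') with a = 1/6 - (1/6)*sqrt(253), a' = 1/6 + (1/6)*sqrt(253). At the order-1 pole a set g(ω) = (ω - a)*f(ω) = [11*ω**2/26 + 9*ω/5 + 7/11] / (ω - a').
Simple pole: residue = g(a) at a = 1/6 - (1/6)*sqrt(253), which is 757/780 - (100937/2170740)*sqrt(253).
The factor ω**2 - ω/3 - 7 splits as (ω - a)(ω - a') with a = 1/6 + (1/6)*sqrt(253), a' = 1/6 - (1/6)*sqrt(253). At the order-1 pole a set g(ω) = (ω - a)*f(ω) = [11*ω**2/26 + 9*ω/5 + 7/11] / (ω - a').
Simple pole: residue = g(a) at a = 1/6 + (1/6)*sqrt(253), which is 757/780 + (100937/2170740)*sqrt(253).
List the singular points by increasing real part (a conjugate pair: the negative imaginary part first).


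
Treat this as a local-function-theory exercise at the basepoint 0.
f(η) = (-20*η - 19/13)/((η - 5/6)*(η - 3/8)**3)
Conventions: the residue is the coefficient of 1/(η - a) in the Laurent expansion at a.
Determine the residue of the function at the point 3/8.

The residue is 3257856/17303.

At the order-3 pole 3/8 set g(η) = (η - (3/8))^3*f(η) = (-20*η - 19/13)/(η - 5/6).
Order-3 pole: residue = g''(a)/2; g''(3/8) = 6515712/17303, so the residue is 3257856/17303.


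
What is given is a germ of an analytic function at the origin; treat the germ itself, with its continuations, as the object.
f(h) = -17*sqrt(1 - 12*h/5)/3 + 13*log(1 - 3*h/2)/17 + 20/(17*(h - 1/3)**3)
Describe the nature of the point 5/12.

The point is an algebraic (square-root) branch point.

The term (-17/3)*sqrt(1 - h/(5/12)) has argument 1 - 5/12/(5/12) = 0 at 5/12: a square-root (algebraic, two-sheeted) branch point; the remaining terms are analytic or single-valued there.


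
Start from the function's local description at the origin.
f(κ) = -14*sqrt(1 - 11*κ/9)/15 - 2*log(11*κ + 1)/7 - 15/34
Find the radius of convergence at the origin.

Branch term (-2/7)*log(1 - κ/(-1/11)): its argument vanishes at κ = -1/11, a logarithmic branch point, modulus 1/11.
Branch term (-14/15)*sqrt(1 - κ/(9/11)): its argument vanishes at κ = 9/11, a square-root branch point, modulus 9/11.
The radius of convergence is the smallest modulus among the singular points: 1/11.

The radius of convergence is 1/11.


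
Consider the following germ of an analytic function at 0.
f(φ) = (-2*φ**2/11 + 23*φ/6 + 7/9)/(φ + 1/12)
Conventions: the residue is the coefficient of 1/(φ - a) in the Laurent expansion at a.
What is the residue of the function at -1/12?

At the order-1 pole -1/12 set g(φ) = (φ - (-1/12))*f(φ) = -2*φ**2/11 + 23*φ/6 + 7/9.
Simple pole: residue = g(a) at a = -1/12, which is 181/396.

The residue is 181/396.


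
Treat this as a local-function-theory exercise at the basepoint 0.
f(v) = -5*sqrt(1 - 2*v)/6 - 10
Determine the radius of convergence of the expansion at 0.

Branch term (-5/6)*sqrt(1 - v/(1/2)): its argument vanishes at v = 1/2, a square-root branch point, modulus 1/2.
The radius of convergence is the smallest modulus among the singular points: 1/2.

The radius of convergence is 1/2.


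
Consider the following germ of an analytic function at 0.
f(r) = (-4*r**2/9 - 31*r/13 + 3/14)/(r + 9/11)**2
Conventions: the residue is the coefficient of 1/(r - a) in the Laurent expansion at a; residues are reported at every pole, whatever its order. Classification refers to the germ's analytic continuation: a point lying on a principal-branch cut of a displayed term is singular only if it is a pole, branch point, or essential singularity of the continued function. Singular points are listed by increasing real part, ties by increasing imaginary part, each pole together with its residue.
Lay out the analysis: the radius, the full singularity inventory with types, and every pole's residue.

Denominator factor (r + 9/11)^2: pole of order 2 at -9/11, modulus 9/11.
The radius of convergence is the smallest modulus among the singular points: 9/11.
At the order-2 pole -9/11 set g(r) = (r - (-9/11))^2*f(r) = -4*r**2/9 - 31*r/13 + 3/14.
Order-2 pole: residue = g'(a); g'(-9/11) = -237/143, so the residue is -237/143.

Radius of convergence at 0: 9/11.
At -9/11: a pole of order 2; residue -237/143.


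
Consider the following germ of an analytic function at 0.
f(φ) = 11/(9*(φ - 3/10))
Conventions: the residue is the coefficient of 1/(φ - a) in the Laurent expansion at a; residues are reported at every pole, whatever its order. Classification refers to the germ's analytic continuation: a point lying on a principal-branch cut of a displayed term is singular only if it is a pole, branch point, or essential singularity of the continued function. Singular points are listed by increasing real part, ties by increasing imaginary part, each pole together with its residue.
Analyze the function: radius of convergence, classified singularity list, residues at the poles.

Radius of convergence at 0: 3/10.
At 3/10: a pole of order 1; residue 11/9.

Denominator factor (φ - 3/10): pole of order 1 at 3/10, modulus 3/10.
The radius of convergence is the smallest modulus among the singular points: 3/10.
At the order-1 pole 3/10 set g(φ) = (φ - (3/10))*f(φ) = 11/9.
Simple pole: residue = g(a) at a = 3/10, which is 11/9.


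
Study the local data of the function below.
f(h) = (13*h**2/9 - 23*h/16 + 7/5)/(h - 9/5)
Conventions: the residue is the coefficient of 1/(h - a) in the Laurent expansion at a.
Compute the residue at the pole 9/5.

The residue is 1397/400.

At the order-1 pole 9/5 set g(h) = (h - (9/5))*f(h) = 13*h**2/9 - 23*h/16 + 7/5.
Simple pole: residue = g(a) at a = 9/5, which is 1397/400.


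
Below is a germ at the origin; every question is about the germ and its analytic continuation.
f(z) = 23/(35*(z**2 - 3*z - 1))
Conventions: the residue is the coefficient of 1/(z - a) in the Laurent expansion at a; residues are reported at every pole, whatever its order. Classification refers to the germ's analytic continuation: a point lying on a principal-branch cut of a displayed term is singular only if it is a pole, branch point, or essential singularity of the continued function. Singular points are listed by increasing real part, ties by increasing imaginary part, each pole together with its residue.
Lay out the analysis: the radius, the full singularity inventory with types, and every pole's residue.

Denominator factor (z**2 - 3*z - 1): discriminant 13, real irrational roots 3/2 + (1/2)*sqrt(13) and 3/2 - (1/2)*sqrt(13); poles of order 1, moduli 3/2 + (1/2)*sqrt(13) and -3/2 + (1/2)*sqrt(13).
The radius of convergence is the smallest modulus among the singular points: -3/2 + (1/2)*sqrt(13).
The factor z**2 - 3*z - 1 splits as (z - a)(z - a') with a = 3/2 - (1/2)*sqrt(13), a' = 3/2 + (1/2)*sqrt(13). At the order-1 pole a set g(z) = (z - a)*f(z) = [23/35] / (z - a').
Simple pole: residue = g(a) at a = 3/2 - (1/2)*sqrt(13), which is -(23/455)*sqrt(13).
The factor z**2 - 3*z - 1 splits as (z - a)(z - a') with a = 3/2 + (1/2)*sqrt(13), a' = 3/2 - (1/2)*sqrt(13). At the order-1 pole a set g(z) = (z - a)*f(z) = [23/35] / (z - a').
Simple pole: residue = g(a) at a = 3/2 + (1/2)*sqrt(13), which is (23/455)*sqrt(13).
List the singular points by increasing real part (a conjugate pair: the negative imaginary part first).

Radius of convergence at 0: -3/2 + (1/2)*sqrt(13).
At 3/2 - (1/2)*sqrt(13): a pole of order 1; residue -(23/455)*sqrt(13).
At 3/2 + (1/2)*sqrt(13): a pole of order 1; residue (23/455)*sqrt(13).


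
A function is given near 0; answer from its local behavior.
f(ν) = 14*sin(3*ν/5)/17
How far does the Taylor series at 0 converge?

The radius of convergence is infinite.

The factor sin(3*ν/5) is entire and contributes no finite singular point.
The polynomial part has no poles.
No finite singular points: the Taylor series at 0 converges everywhere.


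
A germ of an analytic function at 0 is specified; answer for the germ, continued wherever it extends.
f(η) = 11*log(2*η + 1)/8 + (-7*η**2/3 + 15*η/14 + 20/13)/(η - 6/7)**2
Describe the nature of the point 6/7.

The point is a pole of order 2.

The denominator factor η - 6/7 vanishes at 6/7 and appears to the power 2; the numerator there equals 473/637, nonzero, and no other factor vanishes.
The branch terms are analytic at this point.
Hence a pole whose order is the multiplicity, 2.


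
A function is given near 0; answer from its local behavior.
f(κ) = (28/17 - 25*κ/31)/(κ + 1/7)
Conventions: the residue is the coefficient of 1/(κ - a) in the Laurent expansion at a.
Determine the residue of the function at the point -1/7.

At the order-1 pole -1/7 set g(κ) = (κ - (-1/7))*f(κ) = 28/17 - 25*κ/31.
Simple pole: residue = g(a) at a = -1/7, which is 6501/3689.

The residue is 6501/3689.


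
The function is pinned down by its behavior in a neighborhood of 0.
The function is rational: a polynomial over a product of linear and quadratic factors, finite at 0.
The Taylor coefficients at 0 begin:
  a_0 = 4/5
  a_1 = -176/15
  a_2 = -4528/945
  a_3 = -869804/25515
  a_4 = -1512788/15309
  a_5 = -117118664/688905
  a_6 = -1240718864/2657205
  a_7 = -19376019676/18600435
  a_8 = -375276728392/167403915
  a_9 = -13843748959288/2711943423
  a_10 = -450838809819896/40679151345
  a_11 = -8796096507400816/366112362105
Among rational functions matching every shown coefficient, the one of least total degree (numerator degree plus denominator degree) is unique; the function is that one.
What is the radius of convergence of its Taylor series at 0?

No rational of total degree below 10 reproduces all 12 coefficients; solving the [2/8] Pade equations on them gives f(ω) = (-6*ω**2/7 - 3*ω + 1/5)/((ω - 1/2)**2*(ω**2 + 11*ω/9 + 1)**3), whose expansion matches every shown term.
Denominator factor (ω - 1/2)^2: pole of order 2 at 1/2, modulus 1/2.
Denominator factor (ω**2 + 11*ω/9 + 1)^3: discriminant -203/81, complex-conjugate roots (-11/18) + ((1/18)*sqrt(203))*i and (-11/18) - ((1/18)*sqrt(203))*i; poles of order 3, moduli 1 and 1.
The radius of convergence is the smallest modulus among the singular points: 1/2.

The radius of convergence is 1/2.


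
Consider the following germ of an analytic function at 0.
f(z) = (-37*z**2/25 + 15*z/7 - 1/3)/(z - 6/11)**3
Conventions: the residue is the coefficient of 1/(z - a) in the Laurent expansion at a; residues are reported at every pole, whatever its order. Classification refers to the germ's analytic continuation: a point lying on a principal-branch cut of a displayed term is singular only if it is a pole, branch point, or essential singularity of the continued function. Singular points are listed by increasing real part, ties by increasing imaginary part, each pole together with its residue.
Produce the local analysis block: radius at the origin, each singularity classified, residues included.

Denominator factor (z - 6/11)^3: pole of order 3 at 6/11, modulus 6/11.
The radius of convergence is the smallest modulus among the singular points: 6/11.
At the order-3 pole 6/11 set g(z) = (z - (6/11))^3*f(z) = -37*z**2/25 + 15*z/7 - 1/3.
Order-3 pole: residue = g''(a)/2; g''(6/11) = -74/25, so the residue is -37/25.

Radius of convergence at 0: 6/11.
At 6/11: a pole of order 3; residue -37/25.


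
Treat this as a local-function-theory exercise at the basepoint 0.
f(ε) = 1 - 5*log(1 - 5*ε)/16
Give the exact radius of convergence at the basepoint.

Branch term (-5/16)*log(1 - ε/(1/5)): its argument vanishes at ε = 1/5, a logarithmic branch point, modulus 1/5.
The radius of convergence is the smallest modulus among the singular points: 1/5.

The radius of convergence is 1/5.


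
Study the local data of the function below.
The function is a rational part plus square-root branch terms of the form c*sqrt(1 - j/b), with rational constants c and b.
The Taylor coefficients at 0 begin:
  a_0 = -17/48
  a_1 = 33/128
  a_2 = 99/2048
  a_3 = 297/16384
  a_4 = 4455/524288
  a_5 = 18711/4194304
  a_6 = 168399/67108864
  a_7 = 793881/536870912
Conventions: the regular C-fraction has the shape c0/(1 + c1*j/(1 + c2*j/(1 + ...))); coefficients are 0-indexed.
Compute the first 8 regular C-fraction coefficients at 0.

The regular C-fraction coefficients are [-17/48, 99/136, -249/272, -51/1328, -447/1328, -249/2384, -645/2384, -447/3440].

Taylor coefficients (read off): a_0 = -17/48, a_1 = 33/128, a_2 = 99/2048, a_3 = 297/16384, a_4 = 4455/524288, a_5 = 18711/4194304, a_6 = 168399/67108864, a_7 = 793881/536870912.
c0 = a_0 = -17/48. Peel one level at a time: if S = 1 + c*j/S' with S'(0) = 1, then c is the j-coefficient of S and S' = c*j/(S - 1).
S_1 = c0/f = 1 + (99/136)*j + (24651/36992)*j^2 + ...; c1 = 99/136.
S_2 = c1*j/(S_1 - 1) = 1 + (-249/272)*j + (-9/256)*j^2 + ...; c2 = -249/272.
S_3 = c2*j/(S_2 - 1) = 1 + (-51/1328)*j + (-22797/1763584)*j^2 + ...; c3 = -51/1328.
S_4 = c3*j/(S_3 - 1) = 1 + (-447/1328)*j + (-9/256)*j^2 + ...; c4 = -447/1328.
S_5 = c4*j/(S_4 - 1) = 1 + (-249/2384)*j + (-160605/5683456)*j^2 + ...; c5 = -249/2384.
S_6 = c5*j/(S_5 - 1) = 1 + (-645/2384)*j + (-9/256)*j^2 + ...; c6 = -645/2384.
S_7 = c6*j/(S_6 - 1) = 1 + (-447/3440)*j + ...; c7 = -447/3440.


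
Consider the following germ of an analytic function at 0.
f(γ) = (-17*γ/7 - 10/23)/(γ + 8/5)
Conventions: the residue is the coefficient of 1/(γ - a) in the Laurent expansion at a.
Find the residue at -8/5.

The residue is 2778/805.

At the order-1 pole -8/5 set g(γ) = (γ - (-8/5))*f(γ) = -17*γ/7 - 10/23.
Simple pole: residue = g(a) at a = -8/5, which is 2778/805.


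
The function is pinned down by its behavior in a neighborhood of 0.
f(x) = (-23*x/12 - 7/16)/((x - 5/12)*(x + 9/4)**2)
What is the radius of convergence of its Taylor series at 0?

Denominator factor (x - 5/12): pole of order 1 at 5/12, modulus 5/12.
Denominator factor (x + 9/4)^2: pole of order 2 at -9/4, modulus 9/4.
The radius of convergence is the smallest modulus among the singular points: 5/12.

The radius of convergence is 5/12.


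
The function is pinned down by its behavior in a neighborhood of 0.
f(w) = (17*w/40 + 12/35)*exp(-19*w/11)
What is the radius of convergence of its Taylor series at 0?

The radius of convergence is infinite.

The factor exp(-19*w/11) is entire and contributes no finite singular point.
The polynomial part has no poles.
No finite singular points: the Taylor series at 0 converges everywhere.


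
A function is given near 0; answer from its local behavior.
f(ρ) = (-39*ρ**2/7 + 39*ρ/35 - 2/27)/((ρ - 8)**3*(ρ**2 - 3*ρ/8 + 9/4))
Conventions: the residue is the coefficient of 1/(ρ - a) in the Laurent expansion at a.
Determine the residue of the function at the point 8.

At the order-3 pole 8 set g(ρ) = (ρ - (8))^3*f(ρ) = (-39*ρ**2/7 + 39*ρ/35 - 2/27)/(ρ**2 - 3*ρ/8 + 9/4).
Order-3 pole: residue = g''(a)/2; g''(8) = 72851032/5101197255, so the residue is 36425516/5101197255.

The residue is 36425516/5101197255.


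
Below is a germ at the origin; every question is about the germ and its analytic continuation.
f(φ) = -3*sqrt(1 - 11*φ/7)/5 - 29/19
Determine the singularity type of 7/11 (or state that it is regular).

The point is an algebraic (square-root) branch point.

The term (-3/5)*sqrt(1 - φ/(7/11)) has argument 1 - 7/11/(7/11) = 0 at 7/11: a square-root (algebraic, two-sheeted) branch point; the remaining terms are analytic or single-valued there.


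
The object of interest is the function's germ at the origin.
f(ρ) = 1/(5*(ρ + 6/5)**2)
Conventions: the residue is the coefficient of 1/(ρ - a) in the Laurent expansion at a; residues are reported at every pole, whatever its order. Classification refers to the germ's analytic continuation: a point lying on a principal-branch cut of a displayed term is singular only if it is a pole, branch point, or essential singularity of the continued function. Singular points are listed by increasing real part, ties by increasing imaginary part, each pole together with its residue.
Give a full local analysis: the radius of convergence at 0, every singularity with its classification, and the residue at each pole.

Denominator factor (ρ + 6/5)^2: pole of order 2 at -6/5, modulus 6/5.
The radius of convergence is the smallest modulus among the singular points: 6/5.
At the order-2 pole -6/5 set g(ρ) = (ρ - (-6/5))^2*f(ρ) = 1/5.
Order-2 pole: residue = g'(a); g'(-6/5) = 0, so the residue is 0.

Radius of convergence at 0: 6/5.
At -6/5: a pole of order 2; residue 0.


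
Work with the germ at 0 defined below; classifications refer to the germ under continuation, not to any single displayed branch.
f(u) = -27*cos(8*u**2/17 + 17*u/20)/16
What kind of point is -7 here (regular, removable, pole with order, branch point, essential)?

There is no denominator, hence no pole anywhere.
The factor cos(8*u**2/17 + 17*u/20) is entire.
So the germ continues analytically to -7.

The point is a regular point.


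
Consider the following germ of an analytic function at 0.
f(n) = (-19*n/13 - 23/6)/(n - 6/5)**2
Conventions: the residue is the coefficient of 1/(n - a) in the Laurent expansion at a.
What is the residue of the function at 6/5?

At the order-2 pole 6/5 set g(n) = (n - (6/5))^2*f(n) = -19*n/13 - 23/6.
Order-2 pole: residue = g'(a); g'(6/5) = -19/13, so the residue is -19/13.

The residue is -19/13.


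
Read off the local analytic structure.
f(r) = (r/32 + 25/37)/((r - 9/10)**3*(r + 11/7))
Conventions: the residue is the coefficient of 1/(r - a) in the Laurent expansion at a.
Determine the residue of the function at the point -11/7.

The residue is -31807125/766302116.

At the order-1 pole -11/7 set g(r) = (r - (-11/7))*f(r) = (r/32 + 25/37)/(r - 9/10)**3.
Simple pole: residue = g(a) at a = -11/7, which is -31807125/766302116.


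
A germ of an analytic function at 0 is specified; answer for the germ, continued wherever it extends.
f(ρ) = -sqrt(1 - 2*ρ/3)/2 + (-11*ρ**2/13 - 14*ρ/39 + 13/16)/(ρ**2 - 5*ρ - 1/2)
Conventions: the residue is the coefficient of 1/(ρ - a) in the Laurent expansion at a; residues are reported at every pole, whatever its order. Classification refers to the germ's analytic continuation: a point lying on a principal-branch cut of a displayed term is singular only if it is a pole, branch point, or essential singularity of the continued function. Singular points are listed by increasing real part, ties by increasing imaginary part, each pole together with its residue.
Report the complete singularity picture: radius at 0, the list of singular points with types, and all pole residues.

Radius of convergence at 0: -5/2 + (3/2)*sqrt(3).
At 5/2 - (3/2)*sqrt(3): a pole of order 1; residue -179/78 + (6917/5616)*sqrt(3).
At 3/2: an algebraic (square-root) branch point.
At 5/2 + (3/2)*sqrt(3): a pole of order 1; residue -179/78 - (6917/5616)*sqrt(3).

Denominator factor (ρ**2 - 5*ρ - 1/2): discriminant 27, real irrational roots 5/2 + (3/2)*sqrt(3) and 5/2 - (3/2)*sqrt(3); poles of order 1, moduli 5/2 + (3/2)*sqrt(3) and -5/2 + (3/2)*sqrt(3).
Branch term (-1/2)*sqrt(1 - ρ/(3/2)): its argument vanishes at ρ = 3/2, a square-root branch point, modulus 3/2.
The radius of convergence is the smallest modulus among the singular points: -5/2 + (3/2)*sqrt(3).
The branch term is analytic at 5/2 - (3/2)*sqrt(3) and contributes nothing to the residue; only the rational part matters.
The factor ρ**2 - 5*ρ - 1/2 splits as (ρ - a)(ρ - a') with a = 5/2 - (3/2)*sqrt(3), a' = 5/2 + (3/2)*sqrt(3). At the order-1 pole a set g(ρ) = (ρ - a)*(rational part) = [-11*ρ**2/13 - 14*ρ/39 + 13/16] / (ρ - a').
Simple pole: residue = g(a) at a = 5/2 - (3/2)*sqrt(3), which is -179/78 + (6917/5616)*sqrt(3).
The branch term is analytic at 5/2 + (3/2)*sqrt(3) and contributes nothing to the residue; only the rational part matters.
The factor ρ**2 - 5*ρ - 1/2 splits as (ρ - a)(ρ - a') with a = 5/2 + (3/2)*sqrt(3), a' = 5/2 - (3/2)*sqrt(3). At the order-1 pole a set g(ρ) = (ρ - a)*(rational part) = [-11*ρ**2/13 - 14*ρ/39 + 13/16] / (ρ - a').
Simple pole: residue = g(a) at a = 5/2 + (3/2)*sqrt(3), which is -179/78 - (6917/5616)*sqrt(3).
List the singular points by increasing real part (a conjugate pair: the negative imaginary part first).


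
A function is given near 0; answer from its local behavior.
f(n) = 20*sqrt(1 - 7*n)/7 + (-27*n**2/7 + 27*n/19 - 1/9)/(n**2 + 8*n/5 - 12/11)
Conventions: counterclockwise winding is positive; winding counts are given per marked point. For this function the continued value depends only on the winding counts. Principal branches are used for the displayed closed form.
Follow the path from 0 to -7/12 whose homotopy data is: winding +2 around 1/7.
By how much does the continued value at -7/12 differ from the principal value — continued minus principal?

The rational part is single-valued and drops out of the difference; each branch term changes only by its own monodromy.
(20/7)*sqrt(1 - n/(1/7)): winding +2 is even, the square root returns to the same sheet, contribution 0.
Summing the contributions at n = -7/12 gives 0.

Continued minus principal equals 0.


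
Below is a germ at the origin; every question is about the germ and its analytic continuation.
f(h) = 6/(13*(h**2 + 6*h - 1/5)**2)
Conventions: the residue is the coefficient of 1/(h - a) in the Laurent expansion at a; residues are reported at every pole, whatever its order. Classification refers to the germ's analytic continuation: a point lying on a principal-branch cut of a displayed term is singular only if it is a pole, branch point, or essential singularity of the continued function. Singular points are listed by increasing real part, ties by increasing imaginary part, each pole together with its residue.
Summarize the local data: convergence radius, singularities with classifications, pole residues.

Radius of convergence at 0: -3 + (1/5)*sqrt(230).
At -3 - (1/5)*sqrt(230): a pole of order 2; residue (15/55016)*sqrt(230).
At -3 + (1/5)*sqrt(230): a pole of order 2; residue -(15/55016)*sqrt(230).

Denominator factor (h**2 + 6*h - 1/5)^2: discriminant 184/5, real irrational roots -3 + (1/5)*sqrt(230) and -3 - (1/5)*sqrt(230); poles of order 2, moduli -3 + (1/5)*sqrt(230) and 3 + (1/5)*sqrt(230).
The radius of convergence is the smallest modulus among the singular points: -3 + (1/5)*sqrt(230).
The factor h**2 + 6*h - 1/5 splits as (h - a)(h - a') with a = -3 - (1/5)*sqrt(230), a' = -3 + (1/5)*sqrt(230). At the order-2 pole a set g(h) = (h - a)^2*f(h) = [6/13] / (h - a')^2.
Order-2 pole: residue = g'(a); g'(-3 - (1/5)*sqrt(230)) = (15/55016)*sqrt(230), so the residue is (15/55016)*sqrt(230).
The factor h**2 + 6*h - 1/5 splits as (h - a)(h - a') with a = -3 + (1/5)*sqrt(230), a' = -3 - (1/5)*sqrt(230). At the order-2 pole a set g(h) = (h - a)^2*f(h) = [6/13] / (h - a')^2.
Order-2 pole: residue = g'(a); g'(-3 + (1/5)*sqrt(230)) = -(15/55016)*sqrt(230), so the residue is -(15/55016)*sqrt(230).
List the singular points by increasing real part (a conjugate pair: the negative imaginary part first).


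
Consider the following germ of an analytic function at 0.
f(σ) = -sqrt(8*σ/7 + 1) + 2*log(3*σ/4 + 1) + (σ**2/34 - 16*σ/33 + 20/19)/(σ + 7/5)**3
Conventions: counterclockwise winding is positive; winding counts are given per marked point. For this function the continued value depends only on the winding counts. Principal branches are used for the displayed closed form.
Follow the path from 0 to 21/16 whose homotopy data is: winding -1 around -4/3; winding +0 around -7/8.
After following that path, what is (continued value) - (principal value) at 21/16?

Continued minus principal equals -(4)*pi*i.

The rational part is single-valued and drops out of the difference; each branch term changes only by its own monodromy.
(-1)*sqrt(1 - σ/(-7/8)): winding +0 is even, the square root returns to the same sheet, contribution 0.
(2)*log(1 - σ/(-4/3)): each positive loop around -4/3 adds 2*pi*i to the log, so winding -1 contributes (2)*(-1)*2*pi*i = -(4)*pi*i.
Summing the contributions at σ = 21/16 gives -(4)*pi*i.


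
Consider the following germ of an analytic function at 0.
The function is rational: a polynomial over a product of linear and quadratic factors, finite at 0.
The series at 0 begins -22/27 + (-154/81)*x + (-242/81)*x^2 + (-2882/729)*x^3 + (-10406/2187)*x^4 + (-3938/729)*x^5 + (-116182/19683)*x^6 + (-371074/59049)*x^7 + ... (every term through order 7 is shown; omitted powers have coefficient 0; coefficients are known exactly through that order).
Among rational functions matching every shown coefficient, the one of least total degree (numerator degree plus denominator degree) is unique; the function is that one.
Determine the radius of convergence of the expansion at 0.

No rational of total degree below 3 reproduces all 8 coefficients; solving the [0/3] Pade equations on them gives f(x) = 11/(6*(x - 3/2)**2*(x - 1)), whose expansion matches every shown term.
Denominator factor (x - 3/2)^2: pole of order 2 at 3/2, modulus 3/2.
Denominator factor (x - 1): pole of order 1 at 1, modulus 1.
The radius of convergence is the smallest modulus among the singular points: 1.

The radius of convergence is 1.


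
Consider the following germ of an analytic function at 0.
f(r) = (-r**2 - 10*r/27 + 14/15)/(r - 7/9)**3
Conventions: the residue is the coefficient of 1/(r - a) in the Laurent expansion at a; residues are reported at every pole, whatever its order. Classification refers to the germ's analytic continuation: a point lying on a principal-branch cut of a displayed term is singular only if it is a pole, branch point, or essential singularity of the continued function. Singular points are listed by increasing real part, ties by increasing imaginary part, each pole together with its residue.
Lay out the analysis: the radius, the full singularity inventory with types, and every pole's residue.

Denominator factor (r - 7/9)^3: pole of order 3 at 7/9, modulus 7/9.
The radius of convergence is the smallest modulus among the singular points: 7/9.
At the order-3 pole 7/9 set g(r) = (r - (7/9))^3*f(r) = -r**2 - 10*r/27 + 14/15.
Order-3 pole: residue = g''(a)/2; g''(7/9) = -2, so the residue is -1.

Radius of convergence at 0: 7/9.
At 7/9: a pole of order 3; residue -1.


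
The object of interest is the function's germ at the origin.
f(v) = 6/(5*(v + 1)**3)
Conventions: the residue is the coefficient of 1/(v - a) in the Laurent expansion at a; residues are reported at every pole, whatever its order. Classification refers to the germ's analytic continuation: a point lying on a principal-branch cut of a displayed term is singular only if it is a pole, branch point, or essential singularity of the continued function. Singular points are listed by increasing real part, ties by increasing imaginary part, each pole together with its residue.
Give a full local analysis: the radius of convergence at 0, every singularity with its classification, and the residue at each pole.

Denominator factor (v + 1)^3: pole of order 3 at -1, modulus 1.
The radius of convergence is the smallest modulus among the singular points: 1.
At the order-3 pole -1 set g(v) = (v - (-1))^3*f(v) = 6/5.
Order-3 pole: residue = g''(a)/2; g''(-1) = 0, so the residue is 0.

Radius of convergence at 0: 1.
At -1: a pole of order 3; residue 0.


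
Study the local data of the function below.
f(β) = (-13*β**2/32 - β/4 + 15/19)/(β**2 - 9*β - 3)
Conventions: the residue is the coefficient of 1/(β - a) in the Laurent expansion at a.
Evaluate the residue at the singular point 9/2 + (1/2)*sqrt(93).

The residue is -125/64 - (7299/37696)*sqrt(93).

The factor β**2 - 9*β - 3 splits as (β - a)(β - a') with a = 9/2 + (1/2)*sqrt(93), a' = 9/2 - (1/2)*sqrt(93). At the order-1 pole a set g(β) = (β - a)*f(β) = [-13*β**2/32 - β/4 + 15/19] / (β - a').
Simple pole: residue = g(a) at a = 9/2 + (1/2)*sqrt(93), which is -125/64 - (7299/37696)*sqrt(93).


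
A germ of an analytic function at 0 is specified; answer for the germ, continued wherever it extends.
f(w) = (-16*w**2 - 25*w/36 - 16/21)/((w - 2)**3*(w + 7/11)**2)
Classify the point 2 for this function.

The denominator factor w - 2 vanishes at 2 and appears to the power 3; the numerator there equals -8335/126, nonzero, and no other factor vanishes.
Hence a pole whose order is the multiplicity, 3.

The point is a pole of order 3.


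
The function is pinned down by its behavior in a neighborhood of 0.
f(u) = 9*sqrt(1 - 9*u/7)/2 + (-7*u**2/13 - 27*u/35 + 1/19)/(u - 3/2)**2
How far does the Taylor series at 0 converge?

Denominator factor (u - 3/2)^2: pole of order 2 at 3/2, modulus 3/2.
Branch term (9/2)*sqrt(1 - u/(7/9)): its argument vanishes at u = 7/9, a square-root branch point, modulus 7/9.
The radius of convergence is the smallest modulus among the singular points: 7/9.

The radius of convergence is 7/9.


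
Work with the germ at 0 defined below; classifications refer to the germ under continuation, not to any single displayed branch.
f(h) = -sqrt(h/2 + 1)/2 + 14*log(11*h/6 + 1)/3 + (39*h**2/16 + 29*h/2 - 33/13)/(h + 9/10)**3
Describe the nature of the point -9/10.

The denominator factor h + 9/10 vanishes at -9/10 and appears to the power 3; the numerator there equals -283173/20800, nonzero, and no other factor vanishes.
The branch terms are analytic at this point.
Hence a pole whose order is the multiplicity, 3.

The point is a pole of order 3.


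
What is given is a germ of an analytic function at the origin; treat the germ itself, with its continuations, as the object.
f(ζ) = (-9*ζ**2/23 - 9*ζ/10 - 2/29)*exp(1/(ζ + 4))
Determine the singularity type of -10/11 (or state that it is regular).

The point is a regular point.

There is no denominator, hence no pole anywhere.
The essential point of exp(1/(ζ - (-4))) is -4, not -10/11.
So the germ continues analytically to -10/11.
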